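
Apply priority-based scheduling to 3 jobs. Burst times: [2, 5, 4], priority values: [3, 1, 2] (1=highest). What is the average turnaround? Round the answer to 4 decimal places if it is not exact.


Sort by priority (ascending = highest first):
Order: [(1, 5), (2, 4), (3, 2)]
Completion times:
  Priority 1, burst=5, C=5
  Priority 2, burst=4, C=9
  Priority 3, burst=2, C=11
Average turnaround = 25/3 = 8.3333

8.3333


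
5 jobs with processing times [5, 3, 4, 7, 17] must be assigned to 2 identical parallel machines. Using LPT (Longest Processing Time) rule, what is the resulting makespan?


Sort jobs in decreasing order (LPT): [17, 7, 5, 4, 3]
Assign each job to the least loaded machine:
  Machine 1: jobs [17], load = 17
  Machine 2: jobs [7, 5, 4, 3], load = 19
Makespan = max load = 19

19


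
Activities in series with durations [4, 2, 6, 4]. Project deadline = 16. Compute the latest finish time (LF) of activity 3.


LF(activity 3) = deadline - sum of successor durations
Successors: activities 4 through 4 with durations [4]
Sum of successor durations = 4
LF = 16 - 4 = 12

12


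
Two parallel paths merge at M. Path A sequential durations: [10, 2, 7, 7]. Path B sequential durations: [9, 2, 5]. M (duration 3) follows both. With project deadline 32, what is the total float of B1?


Forward pass: ES(B1) = sum of predecessors on chain B = 0
EF = ES + duration = 0 + 9 = 9
Backward pass: LF(M) = deadline = 32; LS(M) = 32 - 3 = 29
LF(B1) = LS(M) - sum(successors on chain B) = 29 - 7 = 22
LS = LF - duration = 22 - 9 = 13
Total float = LS - ES = 13 - 0 = 13

13


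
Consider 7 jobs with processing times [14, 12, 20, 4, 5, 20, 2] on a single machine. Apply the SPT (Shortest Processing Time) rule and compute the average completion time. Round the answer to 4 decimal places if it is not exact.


Sort jobs by processing time (SPT order): [2, 4, 5, 12, 14, 20, 20]
Compute completion times sequentially:
  Job 1: processing = 2, completes at 2
  Job 2: processing = 4, completes at 6
  Job 3: processing = 5, completes at 11
  Job 4: processing = 12, completes at 23
  Job 5: processing = 14, completes at 37
  Job 6: processing = 20, completes at 57
  Job 7: processing = 20, completes at 77
Sum of completion times = 213
Average completion time = 213/7 = 30.4286

30.4286


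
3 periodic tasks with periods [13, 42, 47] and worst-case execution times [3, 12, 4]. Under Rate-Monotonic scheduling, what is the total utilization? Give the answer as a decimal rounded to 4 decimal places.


Compute individual utilizations (exact fractions):
  Task 1: C/T = 3/13 (approx. 0.2308)
  Task 2: C/T = 12/42 = 2/7 (approx. 0.2857)
  Task 3: C/T = 4/47 (approx. 0.0851)
Total utilization U = 3/13 + 2/7 + 4/47 = 2573/4277
Rounded to 4 decimal places: U = 0.6016
RM (Liu & Layland) bound for 3 tasks = 0.779763; compare with U = 2573/4277 (approx. 0.601590)
U <= bound, so schedulable by RM sufficient condition.

0.6016


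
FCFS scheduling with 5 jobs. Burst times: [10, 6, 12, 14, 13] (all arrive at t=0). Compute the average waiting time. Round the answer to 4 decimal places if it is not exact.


FCFS order (as given): [10, 6, 12, 14, 13]
Waiting times:
  Job 1: wait = 0
  Job 2: wait = 10
  Job 3: wait = 16
  Job 4: wait = 28
  Job 5: wait = 42
Sum of waiting times = 96
Average waiting time = 96/5 = 19.2

19.2


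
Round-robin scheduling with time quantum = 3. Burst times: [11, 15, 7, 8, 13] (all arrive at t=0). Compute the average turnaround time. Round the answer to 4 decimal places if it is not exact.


Time quantum = 3
Execution trace:
  J1 runs 3 units, time = 3
  J2 runs 3 units, time = 6
  J3 runs 3 units, time = 9
  J4 runs 3 units, time = 12
  J5 runs 3 units, time = 15
  J1 runs 3 units, time = 18
  J2 runs 3 units, time = 21
  J3 runs 3 units, time = 24
  J4 runs 3 units, time = 27
  J5 runs 3 units, time = 30
  J1 runs 3 units, time = 33
  J2 runs 3 units, time = 36
  J3 runs 1 units, time = 37
  J4 runs 2 units, time = 39
  J5 runs 3 units, time = 42
  J1 runs 2 units, time = 44
  J2 runs 3 units, time = 47
  J5 runs 3 units, time = 50
  J2 runs 3 units, time = 53
  J5 runs 1 units, time = 54
Finish times: [44, 53, 37, 39, 54]
Average turnaround = 227/5 = 45.4

45.4


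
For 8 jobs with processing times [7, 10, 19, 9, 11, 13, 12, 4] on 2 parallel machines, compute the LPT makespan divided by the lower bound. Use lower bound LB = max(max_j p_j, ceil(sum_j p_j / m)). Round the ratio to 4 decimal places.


LPT order: [19, 13, 12, 11, 10, 9, 7, 4]
Machine loads after assignment: [43, 42]
LPT makespan = 43
Lower bound = max(max_job, ceil(total/2)) = max(19, 43) = 43
Ratio = 43 / 43 = 1.0

1.0


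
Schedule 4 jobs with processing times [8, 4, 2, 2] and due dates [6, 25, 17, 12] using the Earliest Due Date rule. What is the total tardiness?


Sort by due date (EDD order): [(8, 6), (2, 12), (2, 17), (4, 25)]
Compute completion times and tardiness:
  Job 1: p=8, d=6, C=8, tardiness=max(0,8-6)=2
  Job 2: p=2, d=12, C=10, tardiness=max(0,10-12)=0
  Job 3: p=2, d=17, C=12, tardiness=max(0,12-17)=0
  Job 4: p=4, d=25, C=16, tardiness=max(0,16-25)=0
Total tardiness = 2

2


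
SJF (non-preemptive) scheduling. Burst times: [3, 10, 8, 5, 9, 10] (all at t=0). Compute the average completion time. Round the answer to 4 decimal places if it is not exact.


SJF order (ascending): [3, 5, 8, 9, 10, 10]
Completion times:
  Job 1: burst=3, C=3
  Job 2: burst=5, C=8
  Job 3: burst=8, C=16
  Job 4: burst=9, C=25
  Job 5: burst=10, C=35
  Job 6: burst=10, C=45
Average completion = 132/6 = 22.0

22.0


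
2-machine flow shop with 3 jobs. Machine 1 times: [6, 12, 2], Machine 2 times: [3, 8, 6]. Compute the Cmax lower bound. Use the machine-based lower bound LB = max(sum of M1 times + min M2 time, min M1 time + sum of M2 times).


LB1 = sum(M1 times) + min(M2 times) = 20 + 3 = 23
LB2 = min(M1 times) + sum(M2 times) = 2 + 17 = 19
Lower bound = max(LB1, LB2) = max(23, 19) = 23

23


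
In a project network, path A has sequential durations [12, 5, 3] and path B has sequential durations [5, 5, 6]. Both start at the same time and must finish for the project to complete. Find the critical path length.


Path A total = 12 + 5 + 3 = 20
Path B total = 5 + 5 + 6 = 16
Critical path = longest path = max(20, 16) = 20

20


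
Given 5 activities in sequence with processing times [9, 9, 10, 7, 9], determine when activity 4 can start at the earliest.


Activity 4 starts after activities 1 through 3 complete.
Predecessor durations: [9, 9, 10]
ES = 9 + 9 + 10 = 28

28


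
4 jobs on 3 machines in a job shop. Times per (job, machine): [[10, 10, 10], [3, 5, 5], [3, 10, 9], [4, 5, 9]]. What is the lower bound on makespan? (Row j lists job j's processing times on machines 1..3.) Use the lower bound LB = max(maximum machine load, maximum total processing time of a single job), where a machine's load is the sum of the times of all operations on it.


Machine loads:
  Machine 1: 10 + 3 + 3 + 4 = 20
  Machine 2: 10 + 5 + 10 + 5 = 30
  Machine 3: 10 + 5 + 9 + 9 = 33
Max machine load = 33
Job totals:
  Job 1: 30
  Job 2: 13
  Job 3: 22
  Job 4: 18
Max job total = 30
Lower bound = max(33, 30) = 33

33


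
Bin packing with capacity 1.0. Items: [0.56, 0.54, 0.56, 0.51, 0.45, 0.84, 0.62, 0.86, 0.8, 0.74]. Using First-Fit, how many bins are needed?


Place items sequentially using First-Fit:
  Item 0.56 -> new Bin 1
  Item 0.54 -> new Bin 2
  Item 0.56 -> new Bin 3
  Item 0.51 -> new Bin 4
  Item 0.45 -> Bin 2 (now 0.99)
  Item 0.84 -> new Bin 5
  Item 0.62 -> new Bin 6
  Item 0.86 -> new Bin 7
  Item 0.8 -> new Bin 8
  Item 0.74 -> new Bin 9
Total bins used = 9

9


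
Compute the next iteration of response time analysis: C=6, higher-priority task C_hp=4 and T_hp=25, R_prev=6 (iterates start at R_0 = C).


R_next = C + ceil(R_prev / T_hp) * C_hp
ceil(6 / 25) = ceil(0.24) = 1
Interference = 1 * 4 = 4
R_next = 6 + 4 = 10

10


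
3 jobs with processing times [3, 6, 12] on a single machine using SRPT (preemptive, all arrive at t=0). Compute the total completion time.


Since all jobs arrive at t=0, SRPT equals SPT ordering.
SPT order: [3, 6, 12]
Completion times:
  Job 1: p=3, C=3
  Job 2: p=6, C=9
  Job 3: p=12, C=21
Total completion time = 3 + 9 + 21 = 33

33


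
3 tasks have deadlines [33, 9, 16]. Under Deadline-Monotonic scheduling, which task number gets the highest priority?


Sort tasks by relative deadline (ascending):
  Task 2: deadline = 9
  Task 3: deadline = 16
  Task 1: deadline = 33
Priority order (highest first): [2, 3, 1]
Highest priority task = 2

2


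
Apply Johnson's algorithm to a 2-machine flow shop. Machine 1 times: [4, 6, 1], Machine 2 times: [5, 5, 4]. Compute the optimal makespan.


Apply Johnson's rule:
  Group 1 (a <= b): [(3, 1, 4), (1, 4, 5)]
  Group 2 (a > b): [(2, 6, 5)]
Optimal job order: [3, 1, 2]
Schedule:
  Job 3: M1 done at 1, M2 done at 5
  Job 1: M1 done at 5, M2 done at 10
  Job 2: M1 done at 11, M2 done at 16
Makespan = 16

16


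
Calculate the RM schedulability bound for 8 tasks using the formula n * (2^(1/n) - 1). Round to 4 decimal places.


Compute 2^(1/8) = 1.0905077327
Subtract 1: 1.0905077327 - 1 = 0.0905077327
Multiply by n: 8 * 0.0905077327 = 0.7240618616
Round to 4 dp: 0.7241

0.7241


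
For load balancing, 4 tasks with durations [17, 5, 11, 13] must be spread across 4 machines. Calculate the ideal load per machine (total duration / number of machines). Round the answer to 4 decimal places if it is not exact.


Total processing time = 17 + 5 + 11 + 13 = 46
Number of machines = 4
Ideal balanced load = 46 / 4 = 11.5

11.5


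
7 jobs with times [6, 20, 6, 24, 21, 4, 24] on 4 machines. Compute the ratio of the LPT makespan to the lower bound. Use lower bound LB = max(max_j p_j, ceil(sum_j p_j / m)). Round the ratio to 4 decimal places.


LPT order: [24, 24, 21, 20, 6, 6, 4]
Machine loads after assignment: [28, 24, 27, 26]
LPT makespan = 28
Lower bound = max(max_job, ceil(total/4)) = max(24, 27) = 27
Ratio = 28 / 27 = 1.037

1.037


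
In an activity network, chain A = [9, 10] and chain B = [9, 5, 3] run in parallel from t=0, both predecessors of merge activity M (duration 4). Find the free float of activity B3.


ES(B3) = sum of predecessors on chain B = 14
EF(B3) = ES + duration = 14 + 3 = 17
Successor of B3 is M. ES(M) = max(sum(A), sum(B)) = max(19, 17) = 19
Free float = ES(successor) - EF(current) = 19 - 17 = 2

2


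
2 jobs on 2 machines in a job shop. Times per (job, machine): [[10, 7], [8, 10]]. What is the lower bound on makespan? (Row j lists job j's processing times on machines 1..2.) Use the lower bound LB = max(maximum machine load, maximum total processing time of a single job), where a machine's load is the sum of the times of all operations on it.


Machine loads:
  Machine 1: 10 + 8 = 18
  Machine 2: 7 + 10 = 17
Max machine load = 18
Job totals:
  Job 1: 17
  Job 2: 18
Max job total = 18
Lower bound = max(18, 18) = 18

18


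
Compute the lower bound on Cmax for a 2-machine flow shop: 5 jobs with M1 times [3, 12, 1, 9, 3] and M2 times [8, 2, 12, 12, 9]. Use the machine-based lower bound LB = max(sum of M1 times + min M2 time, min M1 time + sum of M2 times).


LB1 = sum(M1 times) + min(M2 times) = 28 + 2 = 30
LB2 = min(M1 times) + sum(M2 times) = 1 + 43 = 44
Lower bound = max(LB1, LB2) = max(30, 44) = 44

44


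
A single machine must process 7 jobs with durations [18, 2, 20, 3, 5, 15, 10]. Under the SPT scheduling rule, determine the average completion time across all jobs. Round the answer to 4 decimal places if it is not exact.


Sort jobs by processing time (SPT order): [2, 3, 5, 10, 15, 18, 20]
Compute completion times sequentially:
  Job 1: processing = 2, completes at 2
  Job 2: processing = 3, completes at 5
  Job 3: processing = 5, completes at 10
  Job 4: processing = 10, completes at 20
  Job 5: processing = 15, completes at 35
  Job 6: processing = 18, completes at 53
  Job 7: processing = 20, completes at 73
Sum of completion times = 198
Average completion time = 198/7 = 28.2857

28.2857


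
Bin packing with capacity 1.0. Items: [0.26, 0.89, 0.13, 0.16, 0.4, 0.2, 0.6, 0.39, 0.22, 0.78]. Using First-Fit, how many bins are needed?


Place items sequentially using First-Fit:
  Item 0.26 -> new Bin 1
  Item 0.89 -> new Bin 2
  Item 0.13 -> Bin 1 (now 0.39)
  Item 0.16 -> Bin 1 (now 0.55)
  Item 0.4 -> Bin 1 (now 0.95)
  Item 0.2 -> new Bin 3
  Item 0.6 -> Bin 3 (now 0.8)
  Item 0.39 -> new Bin 4
  Item 0.22 -> Bin 4 (now 0.61)
  Item 0.78 -> new Bin 5
Total bins used = 5

5


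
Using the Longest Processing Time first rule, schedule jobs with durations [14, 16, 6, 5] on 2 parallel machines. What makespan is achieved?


Sort jobs in decreasing order (LPT): [16, 14, 6, 5]
Assign each job to the least loaded machine:
  Machine 1: jobs [16, 5], load = 21
  Machine 2: jobs [14, 6], load = 20
Makespan = max load = 21

21


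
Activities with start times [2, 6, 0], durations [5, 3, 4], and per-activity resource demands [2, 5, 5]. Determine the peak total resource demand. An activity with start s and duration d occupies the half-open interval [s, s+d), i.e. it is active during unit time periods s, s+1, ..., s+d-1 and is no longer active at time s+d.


Each activity i is active on [start_i, start_i + duration_i).
Compute total resource usage per time slot:
  t=0: active resources = [5], total = 5
  t=1: active resources = [5], total = 5
  t=2: active resources = [2, 5], total = 7
  t=3: active resources = [2, 5], total = 7
  t=4: active resources = [2], total = 2
  t=5: active resources = [2], total = 2
  t=6: active resources = [2, 5], total = 7
  t=7: active resources = [5], total = 5
  t=8: active resources = [5], total = 5
Peak resource demand = 7

7


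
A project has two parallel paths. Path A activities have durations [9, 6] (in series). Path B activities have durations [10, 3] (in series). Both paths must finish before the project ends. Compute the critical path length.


Path A total = 9 + 6 = 15
Path B total = 10 + 3 = 13
Critical path = longest path = max(15, 13) = 15

15


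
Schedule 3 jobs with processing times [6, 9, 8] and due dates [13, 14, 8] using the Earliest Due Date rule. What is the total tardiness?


Sort by due date (EDD order): [(8, 8), (6, 13), (9, 14)]
Compute completion times and tardiness:
  Job 1: p=8, d=8, C=8, tardiness=max(0,8-8)=0
  Job 2: p=6, d=13, C=14, tardiness=max(0,14-13)=1
  Job 3: p=9, d=14, C=23, tardiness=max(0,23-14)=9
Total tardiness = 10

10


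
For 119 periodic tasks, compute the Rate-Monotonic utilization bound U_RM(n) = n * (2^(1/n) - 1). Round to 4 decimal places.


Compute 2^(1/119) = 1.0058417632
Subtract 1: 1.0058417632 - 1 = 0.0058417632
Multiply by n: 119 * 0.0058417632 = 0.6951698208
Round to 4 dp: 0.6952

0.6952


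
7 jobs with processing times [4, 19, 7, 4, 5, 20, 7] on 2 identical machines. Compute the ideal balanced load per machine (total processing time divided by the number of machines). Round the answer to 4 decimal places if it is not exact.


Total processing time = 4 + 19 + 7 + 4 + 5 + 20 + 7 = 66
Number of machines = 2
Ideal balanced load = 66 / 2 = 33.0

33.0


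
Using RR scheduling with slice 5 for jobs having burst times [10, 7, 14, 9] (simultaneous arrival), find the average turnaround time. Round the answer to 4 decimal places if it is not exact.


Time quantum = 5
Execution trace:
  J1 runs 5 units, time = 5
  J2 runs 5 units, time = 10
  J3 runs 5 units, time = 15
  J4 runs 5 units, time = 20
  J1 runs 5 units, time = 25
  J2 runs 2 units, time = 27
  J3 runs 5 units, time = 32
  J4 runs 4 units, time = 36
  J3 runs 4 units, time = 40
Finish times: [25, 27, 40, 36]
Average turnaround = 128/4 = 32.0

32.0


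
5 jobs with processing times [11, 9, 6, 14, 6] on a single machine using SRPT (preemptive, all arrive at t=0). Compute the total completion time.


Since all jobs arrive at t=0, SRPT equals SPT ordering.
SPT order: [6, 6, 9, 11, 14]
Completion times:
  Job 1: p=6, C=6
  Job 2: p=6, C=12
  Job 3: p=9, C=21
  Job 4: p=11, C=32
  Job 5: p=14, C=46
Total completion time = 6 + 12 + 21 + 32 + 46 = 117

117


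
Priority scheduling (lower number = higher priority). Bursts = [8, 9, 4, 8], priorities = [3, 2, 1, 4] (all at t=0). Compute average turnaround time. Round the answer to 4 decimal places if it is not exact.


Sort by priority (ascending = highest first):
Order: [(1, 4), (2, 9), (3, 8), (4, 8)]
Completion times:
  Priority 1, burst=4, C=4
  Priority 2, burst=9, C=13
  Priority 3, burst=8, C=21
  Priority 4, burst=8, C=29
Average turnaround = 67/4 = 16.75

16.75


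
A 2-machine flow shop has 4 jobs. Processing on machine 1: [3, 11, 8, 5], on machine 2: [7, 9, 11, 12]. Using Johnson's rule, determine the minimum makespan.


Apply Johnson's rule:
  Group 1 (a <= b): [(1, 3, 7), (4, 5, 12), (3, 8, 11)]
  Group 2 (a > b): [(2, 11, 9)]
Optimal job order: [1, 4, 3, 2]
Schedule:
  Job 1: M1 done at 3, M2 done at 10
  Job 4: M1 done at 8, M2 done at 22
  Job 3: M1 done at 16, M2 done at 33
  Job 2: M1 done at 27, M2 done at 42
Makespan = 42

42


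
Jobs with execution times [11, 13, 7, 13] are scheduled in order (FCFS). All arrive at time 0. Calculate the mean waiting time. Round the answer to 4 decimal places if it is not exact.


FCFS order (as given): [11, 13, 7, 13]
Waiting times:
  Job 1: wait = 0
  Job 2: wait = 11
  Job 3: wait = 24
  Job 4: wait = 31
Sum of waiting times = 66
Average waiting time = 66/4 = 16.5

16.5


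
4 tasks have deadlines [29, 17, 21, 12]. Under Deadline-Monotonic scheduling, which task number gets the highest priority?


Sort tasks by relative deadline (ascending):
  Task 4: deadline = 12
  Task 2: deadline = 17
  Task 3: deadline = 21
  Task 1: deadline = 29
Priority order (highest first): [4, 2, 3, 1]
Highest priority task = 4

4


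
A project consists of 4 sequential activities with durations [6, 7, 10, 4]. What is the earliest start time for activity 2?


Activity 2 starts after activities 1 through 1 complete.
Predecessor durations: [6]
ES = 6 = 6

6


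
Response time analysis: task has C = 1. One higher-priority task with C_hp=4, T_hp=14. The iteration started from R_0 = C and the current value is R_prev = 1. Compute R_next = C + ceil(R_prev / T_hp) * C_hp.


R_next = C + ceil(R_prev / T_hp) * C_hp
ceil(1 / 14) = ceil(0.0714) = 1
Interference = 1 * 4 = 4
R_next = 1 + 4 = 5

5


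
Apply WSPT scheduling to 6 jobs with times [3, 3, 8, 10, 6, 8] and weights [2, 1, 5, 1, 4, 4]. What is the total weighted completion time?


Compute p/w ratios and sort ascending (WSPT): [(3, 2), (6, 4), (8, 5), (8, 4), (3, 1), (10, 1)]
Compute weighted completion times:
  Job (p=3,w=2): C=3, w*C=2*3=6
  Job (p=6,w=4): C=9, w*C=4*9=36
  Job (p=8,w=5): C=17, w*C=5*17=85
  Job (p=8,w=4): C=25, w*C=4*25=100
  Job (p=3,w=1): C=28, w*C=1*28=28
  Job (p=10,w=1): C=38, w*C=1*38=38
Total weighted completion time = 293

293


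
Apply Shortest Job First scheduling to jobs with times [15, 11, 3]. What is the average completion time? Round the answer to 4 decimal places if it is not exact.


SJF order (ascending): [3, 11, 15]
Completion times:
  Job 1: burst=3, C=3
  Job 2: burst=11, C=14
  Job 3: burst=15, C=29
Average completion = 46/3 = 15.3333

15.3333


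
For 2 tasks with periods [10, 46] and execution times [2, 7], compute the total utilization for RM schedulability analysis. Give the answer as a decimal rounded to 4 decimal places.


Compute individual utilizations (exact fractions):
  Task 1: C/T = 2/10 = 1/5 (approx. 0.2)
  Task 2: C/T = 7/46 (approx. 0.1522)
Total utilization U = 1/5 + 7/46 = 81/230
Rounded to 4 decimal places: U = 0.3522
RM (Liu & Layland) bound for 2 tasks = 0.828427; compare with U = 81/230 (approx. 0.352174)
U <= bound, so schedulable by RM sufficient condition.

0.3522


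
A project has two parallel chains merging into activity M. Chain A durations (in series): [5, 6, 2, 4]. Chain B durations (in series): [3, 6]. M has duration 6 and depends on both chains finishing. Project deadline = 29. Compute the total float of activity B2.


Forward pass: ES(B2) = sum of predecessors on chain B = 3
EF = ES + duration = 3 + 6 = 9
Backward pass: LF(M) = deadline = 29; LS(M) = 29 - 6 = 23
LF(B2) = LS(M) - sum(successors on chain B) = 23 - 0 = 23
LS = LF - duration = 23 - 6 = 17
Total float = LS - ES = 17 - 3 = 14

14


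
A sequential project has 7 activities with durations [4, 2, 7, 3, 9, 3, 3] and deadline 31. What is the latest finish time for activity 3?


LF(activity 3) = deadline - sum of successor durations
Successors: activities 4 through 7 with durations [3, 9, 3, 3]
Sum of successor durations = 18
LF = 31 - 18 = 13

13


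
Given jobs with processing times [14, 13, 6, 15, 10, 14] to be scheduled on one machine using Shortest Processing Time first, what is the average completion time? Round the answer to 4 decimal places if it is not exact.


Sort jobs by processing time (SPT order): [6, 10, 13, 14, 14, 15]
Compute completion times sequentially:
  Job 1: processing = 6, completes at 6
  Job 2: processing = 10, completes at 16
  Job 3: processing = 13, completes at 29
  Job 4: processing = 14, completes at 43
  Job 5: processing = 14, completes at 57
  Job 6: processing = 15, completes at 72
Sum of completion times = 223
Average completion time = 223/6 = 37.1667

37.1667


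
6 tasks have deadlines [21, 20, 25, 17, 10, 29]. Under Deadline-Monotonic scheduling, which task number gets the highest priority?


Sort tasks by relative deadline (ascending):
  Task 5: deadline = 10
  Task 4: deadline = 17
  Task 2: deadline = 20
  Task 1: deadline = 21
  Task 3: deadline = 25
  Task 6: deadline = 29
Priority order (highest first): [5, 4, 2, 1, 3, 6]
Highest priority task = 5

5


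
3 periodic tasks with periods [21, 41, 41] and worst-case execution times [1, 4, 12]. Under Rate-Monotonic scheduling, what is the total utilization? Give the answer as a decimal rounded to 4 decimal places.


Compute individual utilizations (exact fractions):
  Task 1: C/T = 1/21 (approx. 0.0476)
  Task 2: C/T = 4/41 (approx. 0.0976)
  Task 3: C/T = 12/41 (approx. 0.2927)
Total utilization U = 1/21 + 4/41 + 12/41 = 377/861
Rounded to 4 decimal places: U = 0.4379
RM (Liu & Layland) bound for 3 tasks = 0.779763; compare with U = 377/861 (approx. 0.437863)
U <= bound, so schedulable by RM sufficient condition.

0.4379


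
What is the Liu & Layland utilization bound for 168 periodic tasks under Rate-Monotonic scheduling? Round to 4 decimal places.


Compute 2^(1/168) = 1.0041343992
Subtract 1: 1.0041343992 - 1 = 0.0041343992
Multiply by n: 168 * 0.0041343992 = 0.6945790656
Round to 4 dp: 0.6946

0.6946


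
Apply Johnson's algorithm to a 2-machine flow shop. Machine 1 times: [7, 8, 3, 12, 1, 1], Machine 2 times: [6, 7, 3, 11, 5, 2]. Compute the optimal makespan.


Apply Johnson's rule:
  Group 1 (a <= b): [(5, 1, 5), (6, 1, 2), (3, 3, 3)]
  Group 2 (a > b): [(4, 12, 11), (2, 8, 7), (1, 7, 6)]
Optimal job order: [5, 6, 3, 4, 2, 1]
Schedule:
  Job 5: M1 done at 1, M2 done at 6
  Job 6: M1 done at 2, M2 done at 8
  Job 3: M1 done at 5, M2 done at 11
  Job 4: M1 done at 17, M2 done at 28
  Job 2: M1 done at 25, M2 done at 35
  Job 1: M1 done at 32, M2 done at 41
Makespan = 41

41


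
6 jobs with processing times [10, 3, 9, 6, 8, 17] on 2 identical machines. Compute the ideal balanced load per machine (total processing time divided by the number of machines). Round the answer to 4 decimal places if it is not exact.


Total processing time = 10 + 3 + 9 + 6 + 8 + 17 = 53
Number of machines = 2
Ideal balanced load = 53 / 2 = 26.5

26.5


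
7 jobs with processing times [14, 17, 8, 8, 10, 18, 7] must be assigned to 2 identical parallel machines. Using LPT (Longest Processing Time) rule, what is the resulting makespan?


Sort jobs in decreasing order (LPT): [18, 17, 14, 10, 8, 8, 7]
Assign each job to the least loaded machine:
  Machine 1: jobs [18, 10, 8, 7], load = 43
  Machine 2: jobs [17, 14, 8], load = 39
Makespan = max load = 43

43


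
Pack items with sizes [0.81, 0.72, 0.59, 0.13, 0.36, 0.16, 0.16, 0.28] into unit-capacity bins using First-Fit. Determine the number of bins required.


Place items sequentially using First-Fit:
  Item 0.81 -> new Bin 1
  Item 0.72 -> new Bin 2
  Item 0.59 -> new Bin 3
  Item 0.13 -> Bin 1 (now 0.94)
  Item 0.36 -> Bin 3 (now 0.95)
  Item 0.16 -> Bin 2 (now 0.88)
  Item 0.16 -> new Bin 4
  Item 0.28 -> Bin 4 (now 0.44)
Total bins used = 4

4


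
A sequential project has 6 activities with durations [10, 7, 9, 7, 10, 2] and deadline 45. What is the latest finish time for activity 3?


LF(activity 3) = deadline - sum of successor durations
Successors: activities 4 through 6 with durations [7, 10, 2]
Sum of successor durations = 19
LF = 45 - 19 = 26

26


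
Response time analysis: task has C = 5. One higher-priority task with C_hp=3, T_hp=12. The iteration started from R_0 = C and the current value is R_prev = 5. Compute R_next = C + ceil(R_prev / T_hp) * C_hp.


R_next = C + ceil(R_prev / T_hp) * C_hp
ceil(5 / 12) = ceil(0.4167) = 1
Interference = 1 * 3 = 3
R_next = 5 + 3 = 8

8


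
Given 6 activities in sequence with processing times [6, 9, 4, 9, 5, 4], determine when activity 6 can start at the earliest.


Activity 6 starts after activities 1 through 5 complete.
Predecessor durations: [6, 9, 4, 9, 5]
ES = 6 + 9 + 4 + 9 + 5 = 33

33


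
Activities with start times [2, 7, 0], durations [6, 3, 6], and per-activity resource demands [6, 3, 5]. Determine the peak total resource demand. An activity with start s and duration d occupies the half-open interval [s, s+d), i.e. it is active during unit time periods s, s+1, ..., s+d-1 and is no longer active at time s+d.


Each activity i is active on [start_i, start_i + duration_i).
Compute total resource usage per time slot:
  t=0: active resources = [5], total = 5
  t=1: active resources = [5], total = 5
  t=2: active resources = [6, 5], total = 11
  t=3: active resources = [6, 5], total = 11
  t=4: active resources = [6, 5], total = 11
  t=5: active resources = [6, 5], total = 11
  t=6: active resources = [6], total = 6
  t=7: active resources = [6, 3], total = 9
  t=8: active resources = [3], total = 3
  t=9: active resources = [3], total = 3
Peak resource demand = 11

11


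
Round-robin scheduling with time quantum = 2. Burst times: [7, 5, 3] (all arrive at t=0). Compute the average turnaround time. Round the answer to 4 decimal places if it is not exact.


Time quantum = 2
Execution trace:
  J1 runs 2 units, time = 2
  J2 runs 2 units, time = 4
  J3 runs 2 units, time = 6
  J1 runs 2 units, time = 8
  J2 runs 2 units, time = 10
  J3 runs 1 units, time = 11
  J1 runs 2 units, time = 13
  J2 runs 1 units, time = 14
  J1 runs 1 units, time = 15
Finish times: [15, 14, 11]
Average turnaround = 40/3 = 13.3333

13.3333


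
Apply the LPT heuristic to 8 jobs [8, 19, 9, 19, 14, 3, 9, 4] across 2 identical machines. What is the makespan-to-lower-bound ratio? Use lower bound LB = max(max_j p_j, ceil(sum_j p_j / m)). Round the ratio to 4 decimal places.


LPT order: [19, 19, 14, 9, 9, 8, 4, 3]
Machine loads after assignment: [44, 41]
LPT makespan = 44
Lower bound = max(max_job, ceil(total/2)) = max(19, 43) = 43
Ratio = 44 / 43 = 1.0233

1.0233


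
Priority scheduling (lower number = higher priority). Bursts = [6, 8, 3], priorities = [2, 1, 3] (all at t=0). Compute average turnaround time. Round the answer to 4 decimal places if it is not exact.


Sort by priority (ascending = highest first):
Order: [(1, 8), (2, 6), (3, 3)]
Completion times:
  Priority 1, burst=8, C=8
  Priority 2, burst=6, C=14
  Priority 3, burst=3, C=17
Average turnaround = 39/3 = 13.0

13.0


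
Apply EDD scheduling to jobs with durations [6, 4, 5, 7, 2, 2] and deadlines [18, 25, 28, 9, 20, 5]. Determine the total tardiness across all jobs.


Sort by due date (EDD order): [(2, 5), (7, 9), (6, 18), (2, 20), (4, 25), (5, 28)]
Compute completion times and tardiness:
  Job 1: p=2, d=5, C=2, tardiness=max(0,2-5)=0
  Job 2: p=7, d=9, C=9, tardiness=max(0,9-9)=0
  Job 3: p=6, d=18, C=15, tardiness=max(0,15-18)=0
  Job 4: p=2, d=20, C=17, tardiness=max(0,17-20)=0
  Job 5: p=4, d=25, C=21, tardiness=max(0,21-25)=0
  Job 6: p=5, d=28, C=26, tardiness=max(0,26-28)=0
Total tardiness = 0

0


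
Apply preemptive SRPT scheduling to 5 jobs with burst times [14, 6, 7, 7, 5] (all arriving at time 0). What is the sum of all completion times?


Since all jobs arrive at t=0, SRPT equals SPT ordering.
SPT order: [5, 6, 7, 7, 14]
Completion times:
  Job 1: p=5, C=5
  Job 2: p=6, C=11
  Job 3: p=7, C=18
  Job 4: p=7, C=25
  Job 5: p=14, C=39
Total completion time = 5 + 11 + 18 + 25 + 39 = 98

98


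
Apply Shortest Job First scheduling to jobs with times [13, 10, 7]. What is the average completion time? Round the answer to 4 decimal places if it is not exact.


SJF order (ascending): [7, 10, 13]
Completion times:
  Job 1: burst=7, C=7
  Job 2: burst=10, C=17
  Job 3: burst=13, C=30
Average completion = 54/3 = 18.0

18.0


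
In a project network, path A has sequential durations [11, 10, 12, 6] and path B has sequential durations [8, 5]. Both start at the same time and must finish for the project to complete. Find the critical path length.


Path A total = 11 + 10 + 12 + 6 = 39
Path B total = 8 + 5 = 13
Critical path = longest path = max(39, 13) = 39

39


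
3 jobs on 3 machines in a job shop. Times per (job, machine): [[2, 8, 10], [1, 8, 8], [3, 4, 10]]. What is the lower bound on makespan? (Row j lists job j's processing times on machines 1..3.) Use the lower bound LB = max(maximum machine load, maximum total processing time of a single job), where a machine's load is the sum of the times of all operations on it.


Machine loads:
  Machine 1: 2 + 1 + 3 = 6
  Machine 2: 8 + 8 + 4 = 20
  Machine 3: 10 + 8 + 10 = 28
Max machine load = 28
Job totals:
  Job 1: 20
  Job 2: 17
  Job 3: 17
Max job total = 20
Lower bound = max(28, 20) = 28

28


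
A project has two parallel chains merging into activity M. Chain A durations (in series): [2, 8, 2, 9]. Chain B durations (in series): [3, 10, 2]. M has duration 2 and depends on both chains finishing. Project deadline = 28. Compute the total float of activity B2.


Forward pass: ES(B2) = sum of predecessors on chain B = 3
EF = ES + duration = 3 + 10 = 13
Backward pass: LF(M) = deadline = 28; LS(M) = 28 - 2 = 26
LF(B2) = LS(M) - sum(successors on chain B) = 26 - 2 = 24
LS = LF - duration = 24 - 10 = 14
Total float = LS - ES = 14 - 3 = 11

11


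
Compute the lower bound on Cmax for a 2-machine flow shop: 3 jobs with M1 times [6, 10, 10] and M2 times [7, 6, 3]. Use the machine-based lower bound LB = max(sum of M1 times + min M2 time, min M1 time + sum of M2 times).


LB1 = sum(M1 times) + min(M2 times) = 26 + 3 = 29
LB2 = min(M1 times) + sum(M2 times) = 6 + 16 = 22
Lower bound = max(LB1, LB2) = max(29, 22) = 29

29


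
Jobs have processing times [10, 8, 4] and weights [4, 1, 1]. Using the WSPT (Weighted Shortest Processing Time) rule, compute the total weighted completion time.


Compute p/w ratios and sort ascending (WSPT): [(10, 4), (4, 1), (8, 1)]
Compute weighted completion times:
  Job (p=10,w=4): C=10, w*C=4*10=40
  Job (p=4,w=1): C=14, w*C=1*14=14
  Job (p=8,w=1): C=22, w*C=1*22=22
Total weighted completion time = 76

76


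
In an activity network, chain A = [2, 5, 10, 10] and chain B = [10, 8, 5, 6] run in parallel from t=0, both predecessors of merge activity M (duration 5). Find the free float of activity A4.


ES(A4) = sum of predecessors on chain A = 17
EF(A4) = ES + duration = 17 + 10 = 27
Successor of A4 is M. ES(M) = max(sum(A), sum(B)) = max(27, 29) = 29
Free float = ES(successor) - EF(current) = 29 - 27 = 2

2


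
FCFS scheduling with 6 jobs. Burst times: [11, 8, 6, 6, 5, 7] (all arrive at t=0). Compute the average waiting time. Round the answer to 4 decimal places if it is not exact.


FCFS order (as given): [11, 8, 6, 6, 5, 7]
Waiting times:
  Job 1: wait = 0
  Job 2: wait = 11
  Job 3: wait = 19
  Job 4: wait = 25
  Job 5: wait = 31
  Job 6: wait = 36
Sum of waiting times = 122
Average waiting time = 122/6 = 20.3333

20.3333


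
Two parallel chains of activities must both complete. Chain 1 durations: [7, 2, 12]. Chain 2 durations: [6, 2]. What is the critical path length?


Path A total = 7 + 2 + 12 = 21
Path B total = 6 + 2 = 8
Critical path = longest path = max(21, 8) = 21

21


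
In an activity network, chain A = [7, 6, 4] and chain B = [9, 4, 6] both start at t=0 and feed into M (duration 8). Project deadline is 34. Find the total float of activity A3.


Forward pass: ES(A3) = sum of predecessors on chain A = 13
EF = ES + duration = 13 + 4 = 17
Backward pass: LF(M) = deadline = 34; LS(M) = 34 - 8 = 26
LF(A3) = LS(M) - sum(successors on chain A) = 26 - 0 = 26
LS = LF - duration = 26 - 4 = 22
Total float = LS - ES = 22 - 13 = 9

9


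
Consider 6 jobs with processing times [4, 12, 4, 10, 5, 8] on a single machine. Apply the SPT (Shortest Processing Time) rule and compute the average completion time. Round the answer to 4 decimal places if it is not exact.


Sort jobs by processing time (SPT order): [4, 4, 5, 8, 10, 12]
Compute completion times sequentially:
  Job 1: processing = 4, completes at 4
  Job 2: processing = 4, completes at 8
  Job 3: processing = 5, completes at 13
  Job 4: processing = 8, completes at 21
  Job 5: processing = 10, completes at 31
  Job 6: processing = 12, completes at 43
Sum of completion times = 120
Average completion time = 120/6 = 20.0

20.0


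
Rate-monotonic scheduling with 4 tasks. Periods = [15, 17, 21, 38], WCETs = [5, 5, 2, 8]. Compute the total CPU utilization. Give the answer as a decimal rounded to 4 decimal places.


Compute individual utilizations (exact fractions):
  Task 1: C/T = 5/15 = 1/3 (approx. 0.3333)
  Task 2: C/T = 5/17 (approx. 0.2941)
  Task 3: C/T = 2/21 (approx. 0.0952)
  Task 4: C/T = 8/38 = 4/19 (approx. 0.2105)
Total utilization U = 1/3 + 5/17 + 2/21 + 4/19 = 2110/2261
Rounded to 4 decimal places: U = 0.9332
RM (Liu & Layland) bound for 4 tasks = 0.756828; compare with U = 2110/2261 (approx. 0.933215)
bound < U <= 1, so the RM sufficient condition is not met (inconclusive; an exact test such as response-time analysis is needed).

0.9332


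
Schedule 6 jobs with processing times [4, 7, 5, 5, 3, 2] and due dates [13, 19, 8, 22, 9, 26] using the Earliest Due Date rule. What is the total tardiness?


Sort by due date (EDD order): [(5, 8), (3, 9), (4, 13), (7, 19), (5, 22), (2, 26)]
Compute completion times and tardiness:
  Job 1: p=5, d=8, C=5, tardiness=max(0,5-8)=0
  Job 2: p=3, d=9, C=8, tardiness=max(0,8-9)=0
  Job 3: p=4, d=13, C=12, tardiness=max(0,12-13)=0
  Job 4: p=7, d=19, C=19, tardiness=max(0,19-19)=0
  Job 5: p=5, d=22, C=24, tardiness=max(0,24-22)=2
  Job 6: p=2, d=26, C=26, tardiness=max(0,26-26)=0
Total tardiness = 2

2


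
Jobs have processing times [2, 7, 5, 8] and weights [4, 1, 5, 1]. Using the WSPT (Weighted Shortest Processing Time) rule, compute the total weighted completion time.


Compute p/w ratios and sort ascending (WSPT): [(2, 4), (5, 5), (7, 1), (8, 1)]
Compute weighted completion times:
  Job (p=2,w=4): C=2, w*C=4*2=8
  Job (p=5,w=5): C=7, w*C=5*7=35
  Job (p=7,w=1): C=14, w*C=1*14=14
  Job (p=8,w=1): C=22, w*C=1*22=22
Total weighted completion time = 79

79


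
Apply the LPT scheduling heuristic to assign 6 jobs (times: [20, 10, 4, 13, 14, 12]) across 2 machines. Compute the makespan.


Sort jobs in decreasing order (LPT): [20, 14, 13, 12, 10, 4]
Assign each job to the least loaded machine:
  Machine 1: jobs [20, 12, 4], load = 36
  Machine 2: jobs [14, 13, 10], load = 37
Makespan = max load = 37

37


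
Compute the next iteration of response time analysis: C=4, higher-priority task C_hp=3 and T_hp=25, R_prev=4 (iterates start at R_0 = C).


R_next = C + ceil(R_prev / T_hp) * C_hp
ceil(4 / 25) = ceil(0.16) = 1
Interference = 1 * 3 = 3
R_next = 4 + 3 = 7

7


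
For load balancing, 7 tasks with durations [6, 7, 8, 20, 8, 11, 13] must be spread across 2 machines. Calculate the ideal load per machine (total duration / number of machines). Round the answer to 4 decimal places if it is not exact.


Total processing time = 6 + 7 + 8 + 20 + 8 + 11 + 13 = 73
Number of machines = 2
Ideal balanced load = 73 / 2 = 36.5

36.5


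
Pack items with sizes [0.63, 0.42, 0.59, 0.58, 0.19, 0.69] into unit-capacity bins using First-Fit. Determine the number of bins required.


Place items sequentially using First-Fit:
  Item 0.63 -> new Bin 1
  Item 0.42 -> new Bin 2
  Item 0.59 -> new Bin 3
  Item 0.58 -> Bin 2 (now 1.0)
  Item 0.19 -> Bin 1 (now 0.82)
  Item 0.69 -> new Bin 4
Total bins used = 4

4


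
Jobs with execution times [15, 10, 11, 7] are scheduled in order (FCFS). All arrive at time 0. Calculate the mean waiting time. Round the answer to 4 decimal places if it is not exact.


FCFS order (as given): [15, 10, 11, 7]
Waiting times:
  Job 1: wait = 0
  Job 2: wait = 15
  Job 3: wait = 25
  Job 4: wait = 36
Sum of waiting times = 76
Average waiting time = 76/4 = 19.0

19.0


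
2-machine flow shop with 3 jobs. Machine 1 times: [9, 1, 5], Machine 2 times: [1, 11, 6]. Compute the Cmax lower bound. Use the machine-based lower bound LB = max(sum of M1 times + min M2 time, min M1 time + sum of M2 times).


LB1 = sum(M1 times) + min(M2 times) = 15 + 1 = 16
LB2 = min(M1 times) + sum(M2 times) = 1 + 18 = 19
Lower bound = max(LB1, LB2) = max(16, 19) = 19

19


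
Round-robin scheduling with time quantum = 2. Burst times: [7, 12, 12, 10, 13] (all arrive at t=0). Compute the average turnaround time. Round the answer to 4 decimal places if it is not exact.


Time quantum = 2
Execution trace:
  J1 runs 2 units, time = 2
  J2 runs 2 units, time = 4
  J3 runs 2 units, time = 6
  J4 runs 2 units, time = 8
  J5 runs 2 units, time = 10
  J1 runs 2 units, time = 12
  J2 runs 2 units, time = 14
  J3 runs 2 units, time = 16
  J4 runs 2 units, time = 18
  J5 runs 2 units, time = 20
  J1 runs 2 units, time = 22
  J2 runs 2 units, time = 24
  J3 runs 2 units, time = 26
  J4 runs 2 units, time = 28
  J5 runs 2 units, time = 30
  J1 runs 1 units, time = 31
  J2 runs 2 units, time = 33
  J3 runs 2 units, time = 35
  J4 runs 2 units, time = 37
  J5 runs 2 units, time = 39
  J2 runs 2 units, time = 41
  J3 runs 2 units, time = 43
  J4 runs 2 units, time = 45
  J5 runs 2 units, time = 47
  J2 runs 2 units, time = 49
  J3 runs 2 units, time = 51
  J5 runs 2 units, time = 53
  J5 runs 1 units, time = 54
Finish times: [31, 49, 51, 45, 54]
Average turnaround = 230/5 = 46.0

46.0


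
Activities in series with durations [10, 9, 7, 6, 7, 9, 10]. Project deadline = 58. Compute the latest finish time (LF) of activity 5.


LF(activity 5) = deadline - sum of successor durations
Successors: activities 6 through 7 with durations [9, 10]
Sum of successor durations = 19
LF = 58 - 19 = 39

39


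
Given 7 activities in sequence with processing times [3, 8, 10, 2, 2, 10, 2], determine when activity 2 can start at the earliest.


Activity 2 starts after activities 1 through 1 complete.
Predecessor durations: [3]
ES = 3 = 3

3


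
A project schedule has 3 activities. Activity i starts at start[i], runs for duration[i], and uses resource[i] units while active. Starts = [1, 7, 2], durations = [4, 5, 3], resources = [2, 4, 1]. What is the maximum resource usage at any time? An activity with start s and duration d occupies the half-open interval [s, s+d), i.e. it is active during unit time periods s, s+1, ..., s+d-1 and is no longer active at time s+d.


Each activity i is active on [start_i, start_i + duration_i).
Compute total resource usage per time slot:
  t=0: active resources = [], total = 0
  t=1: active resources = [2], total = 2
  t=2: active resources = [2, 1], total = 3
  t=3: active resources = [2, 1], total = 3
  t=4: active resources = [2, 1], total = 3
  t=5: active resources = [], total = 0
  t=6: active resources = [], total = 0
  t=7: active resources = [4], total = 4
  t=8: active resources = [4], total = 4
  t=9: active resources = [4], total = 4
  t=10: active resources = [4], total = 4
  t=11: active resources = [4], total = 4
Peak resource demand = 4

4
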